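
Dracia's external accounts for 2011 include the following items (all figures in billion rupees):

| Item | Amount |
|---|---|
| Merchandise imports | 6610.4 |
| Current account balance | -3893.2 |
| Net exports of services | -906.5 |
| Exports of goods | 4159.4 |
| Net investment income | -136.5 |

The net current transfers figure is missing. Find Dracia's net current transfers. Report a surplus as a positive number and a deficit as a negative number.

-399.2

Current account = goods balance + services balance + net primary income + net secondary income
Sum of the known components = -3494.0
Net current transfers = CA - (known components) = -3893.2 - (-3494.0) = -399.2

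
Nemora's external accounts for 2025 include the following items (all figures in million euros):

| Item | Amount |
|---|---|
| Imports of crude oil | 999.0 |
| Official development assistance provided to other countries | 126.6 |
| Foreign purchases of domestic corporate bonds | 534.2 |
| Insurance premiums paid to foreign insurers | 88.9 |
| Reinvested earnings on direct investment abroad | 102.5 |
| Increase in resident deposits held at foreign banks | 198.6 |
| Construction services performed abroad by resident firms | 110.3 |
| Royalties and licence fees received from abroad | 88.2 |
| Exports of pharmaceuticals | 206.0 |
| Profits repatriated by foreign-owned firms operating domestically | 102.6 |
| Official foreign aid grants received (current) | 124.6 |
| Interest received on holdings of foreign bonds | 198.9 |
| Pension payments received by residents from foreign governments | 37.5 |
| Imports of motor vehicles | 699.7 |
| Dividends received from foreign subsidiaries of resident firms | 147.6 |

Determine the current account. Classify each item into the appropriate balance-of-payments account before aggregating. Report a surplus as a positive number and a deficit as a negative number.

-1001.2

Goods: -999.0 + 206.0 - 699.7 = -1492.7
Services: 88.2 - 88.9 + 110.3 = 109.6
Primary income: 198.9 + 102.5 - 102.6 + 147.6 = 346.4
Secondary income: 124.6 + 37.5 - 126.6 = 35.5
Current account = (-1492.7) + 109.6 + 346.4 + 35.5 = -1001.2
(Excluded from the current account — financial account: foreign purchases of domestic corporate bonds 534.2, increase in resident deposits held at foreign banks 198.6.)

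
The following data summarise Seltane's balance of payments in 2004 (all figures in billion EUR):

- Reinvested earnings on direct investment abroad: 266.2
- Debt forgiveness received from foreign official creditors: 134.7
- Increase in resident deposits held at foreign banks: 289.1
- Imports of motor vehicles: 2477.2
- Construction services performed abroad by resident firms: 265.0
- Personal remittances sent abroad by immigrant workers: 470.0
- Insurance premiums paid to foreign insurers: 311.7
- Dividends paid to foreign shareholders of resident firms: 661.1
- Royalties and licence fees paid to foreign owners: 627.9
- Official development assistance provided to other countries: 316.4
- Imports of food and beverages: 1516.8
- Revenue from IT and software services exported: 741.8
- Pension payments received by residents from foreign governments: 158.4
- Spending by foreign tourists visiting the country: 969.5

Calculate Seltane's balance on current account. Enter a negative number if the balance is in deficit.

-3980.2

Goods: -1516.8 - 2477.2 = -3994.0
Services: 265.0 + 741.8 - 311.7 + 969.5 - 627.9 = 1036.7
Primary income: -661.1 + 266.2 = -394.9
Secondary income: -316.4 - 470.0 + 158.4 = -628.0
Current account = (-3994.0) + 1036.7 + (-394.9) + (-628.0) = -3980.2
(Excluded from the current account — capital account: debt forgiveness received from foreign official creditors 134.7; financial account: increase in resident deposits held at foreign banks 289.1.)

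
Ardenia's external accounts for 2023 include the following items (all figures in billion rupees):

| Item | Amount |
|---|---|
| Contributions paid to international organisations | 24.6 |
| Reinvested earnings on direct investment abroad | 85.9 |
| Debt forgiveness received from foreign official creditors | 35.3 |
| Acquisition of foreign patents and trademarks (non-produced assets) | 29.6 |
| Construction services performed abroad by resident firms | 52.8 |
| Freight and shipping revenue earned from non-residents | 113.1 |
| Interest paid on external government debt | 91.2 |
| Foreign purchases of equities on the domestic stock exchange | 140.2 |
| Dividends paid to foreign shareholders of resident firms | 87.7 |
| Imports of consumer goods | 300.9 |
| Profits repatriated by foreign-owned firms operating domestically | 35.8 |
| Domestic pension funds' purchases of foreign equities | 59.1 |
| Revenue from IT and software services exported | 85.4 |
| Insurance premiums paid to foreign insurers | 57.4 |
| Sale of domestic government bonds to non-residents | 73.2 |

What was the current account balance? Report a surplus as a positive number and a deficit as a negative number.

-260.4

Goods: -300.9
Services: 113.1 - 57.4 + 85.4 + 52.8 = 193.9
Primary income: -87.7 - 35.8 - 91.2 + 85.9 = -128.8
Secondary income: -24.6
Current account = (-300.9) + 193.9 + (-128.8) + (-24.6) = -260.4
(Excluded from the current account — capital account: debt forgiveness received from foreign official creditors 35.3, acquisition of foreign patents and trademarks (non-produced assets) 29.6; financial account: foreign purchases of equities on the domestic stock exchange 140.2, domestic pension funds' purchases of foreign equities 59.1, sale of domestic government bonds to non-residents 73.2.)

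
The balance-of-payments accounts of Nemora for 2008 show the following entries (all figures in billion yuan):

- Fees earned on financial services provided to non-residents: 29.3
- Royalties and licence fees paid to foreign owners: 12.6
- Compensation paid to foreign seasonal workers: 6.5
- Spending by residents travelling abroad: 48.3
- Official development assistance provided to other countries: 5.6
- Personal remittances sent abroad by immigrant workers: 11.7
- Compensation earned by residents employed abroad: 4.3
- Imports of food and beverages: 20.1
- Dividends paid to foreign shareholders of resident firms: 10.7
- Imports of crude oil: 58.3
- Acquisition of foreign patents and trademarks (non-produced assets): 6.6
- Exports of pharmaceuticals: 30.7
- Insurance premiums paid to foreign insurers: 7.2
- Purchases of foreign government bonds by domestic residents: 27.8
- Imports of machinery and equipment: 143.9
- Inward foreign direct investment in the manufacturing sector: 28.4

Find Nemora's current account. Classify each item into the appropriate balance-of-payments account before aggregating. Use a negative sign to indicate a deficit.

-260.6

Goods: -143.9 - 58.3 - 20.1 + 30.7 = -191.6
Services: -48.3 - 12.6 - 7.2 + 29.3 = -38.8
Primary income: -10.7 + 4.3 - 6.5 = -12.9
Secondary income: -5.6 - 11.7 = -17.3
Current account = (-191.6) + (-38.8) + (-12.9) + (-17.3) = -260.6
(Excluded from the current account — capital account: acquisition of foreign patents and trademarks (non-produced assets) 6.6; financial account: purchases of foreign government bonds by domestic residents 27.8, inward foreign direct investment in the manufacturing sector 28.4.)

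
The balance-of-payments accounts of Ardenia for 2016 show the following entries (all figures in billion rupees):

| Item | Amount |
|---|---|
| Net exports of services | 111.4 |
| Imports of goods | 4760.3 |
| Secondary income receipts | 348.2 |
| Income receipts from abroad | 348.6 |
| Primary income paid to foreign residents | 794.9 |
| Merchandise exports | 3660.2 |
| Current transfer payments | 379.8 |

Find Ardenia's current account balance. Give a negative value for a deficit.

Goods balance = 3660.2 - 4760.3 = -1100.1
Services balance = 111.4
Trade balance (goods + services) = -1100.1 + 111.4 = -988.7
Net primary income = 348.6 - 794.9 = -446.3
Net secondary income = 348.2 - 379.8 = -31.6
Current account = -988.7 + (-446.3) + (-31.6) = -1466.6

-1466.6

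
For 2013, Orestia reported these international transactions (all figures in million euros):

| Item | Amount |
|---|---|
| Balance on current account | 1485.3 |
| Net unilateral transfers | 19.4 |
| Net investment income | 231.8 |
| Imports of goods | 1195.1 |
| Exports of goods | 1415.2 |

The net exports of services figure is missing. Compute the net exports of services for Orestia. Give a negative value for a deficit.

1014.0

Current account = goods balance + services balance + net primary income + net secondary income
Sum of the known components = 471.3
Net exports of services = CA - (known components) = 1485.3 - 471.3 = 1014.0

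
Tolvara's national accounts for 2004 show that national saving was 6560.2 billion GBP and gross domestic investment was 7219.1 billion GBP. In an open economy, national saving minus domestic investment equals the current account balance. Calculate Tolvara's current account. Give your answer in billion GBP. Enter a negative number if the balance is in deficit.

-658.9

CA = S - I = 6560.2 - 7219.1 = -658.9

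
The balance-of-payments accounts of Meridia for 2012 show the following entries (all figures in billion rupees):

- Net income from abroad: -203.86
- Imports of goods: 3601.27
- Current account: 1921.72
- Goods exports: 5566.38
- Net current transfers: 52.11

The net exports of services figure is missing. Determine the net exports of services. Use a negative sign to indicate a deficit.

108.36

Current account = goods balance + services balance + net primary income + net secondary income
Sum of the known components = 1813.36
Net exports of services = CA - (known components) = 1921.72 - 1813.36 = 108.36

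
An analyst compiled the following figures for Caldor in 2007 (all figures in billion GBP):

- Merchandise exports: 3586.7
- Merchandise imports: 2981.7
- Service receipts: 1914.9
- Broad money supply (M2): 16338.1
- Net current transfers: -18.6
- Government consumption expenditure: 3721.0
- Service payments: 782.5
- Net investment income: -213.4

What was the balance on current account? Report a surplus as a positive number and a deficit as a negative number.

Goods balance = 3586.7 - 2981.7 = 605.0
Services balance = 1914.9 - 782.5 = 1132.4
Trade balance (goods + services) = 605.0 + 1132.4 = 1737.4
Net primary income = -213.4
Net secondary income = -18.6
Current account = 1737.4 + (-213.4) + (-18.6) = 1505.4

1505.4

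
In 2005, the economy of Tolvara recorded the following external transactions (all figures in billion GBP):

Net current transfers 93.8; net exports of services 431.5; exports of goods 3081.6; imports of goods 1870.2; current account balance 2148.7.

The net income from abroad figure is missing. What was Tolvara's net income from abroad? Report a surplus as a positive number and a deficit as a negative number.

Current account = goods balance + services balance + net primary income + net secondary income
Sum of the known components = 1736.7
Net income from abroad = CA - (known components) = 2148.7 - 1736.7 = 412.0

412.0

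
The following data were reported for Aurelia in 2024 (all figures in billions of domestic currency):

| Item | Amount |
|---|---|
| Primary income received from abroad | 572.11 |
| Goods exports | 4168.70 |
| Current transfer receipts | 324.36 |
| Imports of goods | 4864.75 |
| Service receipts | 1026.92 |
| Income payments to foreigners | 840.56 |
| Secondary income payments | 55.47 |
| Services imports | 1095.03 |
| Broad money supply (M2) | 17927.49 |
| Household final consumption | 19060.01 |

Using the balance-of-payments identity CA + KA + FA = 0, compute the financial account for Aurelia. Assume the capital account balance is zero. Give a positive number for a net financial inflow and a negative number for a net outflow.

Goods balance = 4168.70 - 4864.75 = -696.05
Services balance = 1026.92 - 1095.03 = -68.11
Trade balance (goods + services) = -696.05 + (-68.11) = -764.16
Net primary income = 572.11 - 840.56 = -268.45
Net secondary income = 324.36 - 55.47 = 268.89
Current account = -764.16 + (-268.45) + 268.89 = -763.72
Financial account = -(-763.72) = 763.72

763.72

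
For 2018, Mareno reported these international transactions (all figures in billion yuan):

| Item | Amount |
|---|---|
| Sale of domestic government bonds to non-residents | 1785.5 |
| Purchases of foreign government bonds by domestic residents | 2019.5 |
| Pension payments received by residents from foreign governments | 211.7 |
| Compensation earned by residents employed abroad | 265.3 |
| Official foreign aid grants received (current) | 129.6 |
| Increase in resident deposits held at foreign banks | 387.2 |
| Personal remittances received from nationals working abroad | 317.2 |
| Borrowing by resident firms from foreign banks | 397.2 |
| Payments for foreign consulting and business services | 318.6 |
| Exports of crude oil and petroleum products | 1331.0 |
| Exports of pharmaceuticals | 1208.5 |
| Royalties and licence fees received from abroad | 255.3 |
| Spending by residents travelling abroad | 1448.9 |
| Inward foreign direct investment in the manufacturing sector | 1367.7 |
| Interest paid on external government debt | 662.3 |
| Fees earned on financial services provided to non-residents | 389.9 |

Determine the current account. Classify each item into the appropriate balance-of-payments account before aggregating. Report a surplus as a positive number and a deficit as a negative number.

Goods: 1208.5 + 1331.0 = 2539.5
Services: -1448.9 + 255.3 + 389.9 - 318.6 = -1122.3
Primary income: -662.3 + 265.3 = -397.0
Secondary income: 211.7 + 129.6 + 317.2 = 658.5
Current account = 2539.5 + (-1122.3) + (-397.0) + 658.5 = 1678.7
(Excluded from the current account — financial account: sale of domestic government bonds to non-residents 1785.5, purchases of foreign government bonds by domestic residents 2019.5, increase in resident deposits held at foreign banks 387.2, borrowing by resident firms from foreign banks 397.2, inward foreign direct investment in the manufacturing sector 1367.7.)

1678.7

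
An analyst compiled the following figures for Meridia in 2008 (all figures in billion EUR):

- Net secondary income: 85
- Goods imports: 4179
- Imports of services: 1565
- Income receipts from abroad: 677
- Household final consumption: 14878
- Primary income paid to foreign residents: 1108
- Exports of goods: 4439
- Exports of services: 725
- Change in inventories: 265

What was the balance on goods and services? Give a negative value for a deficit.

Goods balance = 4439 - 4179 = 260
Services balance = 725 - 1565 = -840
Trade balance (goods + services) = 260 + (-840) = -580

-580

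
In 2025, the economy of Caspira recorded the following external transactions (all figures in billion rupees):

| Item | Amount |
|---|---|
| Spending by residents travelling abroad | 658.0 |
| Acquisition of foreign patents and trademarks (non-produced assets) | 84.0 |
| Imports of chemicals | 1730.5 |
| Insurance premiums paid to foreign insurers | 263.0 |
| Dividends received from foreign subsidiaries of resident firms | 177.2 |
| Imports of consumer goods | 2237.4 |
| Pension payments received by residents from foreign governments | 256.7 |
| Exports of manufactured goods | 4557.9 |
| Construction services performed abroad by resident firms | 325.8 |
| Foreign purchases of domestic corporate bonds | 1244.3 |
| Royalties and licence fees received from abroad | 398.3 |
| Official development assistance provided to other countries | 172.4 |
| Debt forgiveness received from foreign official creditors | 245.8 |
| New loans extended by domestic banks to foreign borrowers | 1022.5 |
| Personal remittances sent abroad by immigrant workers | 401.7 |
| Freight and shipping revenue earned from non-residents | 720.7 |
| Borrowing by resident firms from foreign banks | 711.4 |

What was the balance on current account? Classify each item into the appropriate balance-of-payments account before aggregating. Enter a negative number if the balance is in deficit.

973.6

Goods: 4557.9 - 2237.4 - 1730.5 = 590.0
Services: -263.0 + 325.8 + 398.3 - 658.0 + 720.7 = 523.8
Primary income: 177.2
Secondary income: 256.7 - 401.7 - 172.4 = -317.4
Current account = 590.0 + 523.8 + 177.2 + (-317.4) = 973.6
(Excluded from the current account — capital account: acquisition of foreign patents and trademarks (non-produced assets) 84.0, debt forgiveness received from foreign official creditors 245.8; financial account: foreign purchases of domestic corporate bonds 1244.3, new loans extended by domestic banks to foreign borrowers 1022.5, borrowing by resident firms from foreign banks 711.4.)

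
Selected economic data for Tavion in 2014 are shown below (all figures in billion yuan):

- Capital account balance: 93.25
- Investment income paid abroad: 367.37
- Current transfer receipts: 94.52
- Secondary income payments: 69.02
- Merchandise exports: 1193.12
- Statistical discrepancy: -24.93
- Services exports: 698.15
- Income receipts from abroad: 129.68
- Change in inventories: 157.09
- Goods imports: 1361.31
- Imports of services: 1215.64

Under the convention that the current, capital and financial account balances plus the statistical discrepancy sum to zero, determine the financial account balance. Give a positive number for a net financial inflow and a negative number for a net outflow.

Goods balance = 1193.12 - 1361.31 = -168.19
Services balance = 698.15 - 1215.64 = -517.49
Trade balance (goods + services) = -168.19 + (-517.49) = -685.68
Net primary income = 129.68 - 367.37 = -237.69
Net secondary income = 94.52 - 69.02 = 25.50
Current account = -685.68 + (-237.69) + 25.50 = -897.87
Financial account = -(-897.87 + 93.25 + (-24.93)) = 829.55

829.55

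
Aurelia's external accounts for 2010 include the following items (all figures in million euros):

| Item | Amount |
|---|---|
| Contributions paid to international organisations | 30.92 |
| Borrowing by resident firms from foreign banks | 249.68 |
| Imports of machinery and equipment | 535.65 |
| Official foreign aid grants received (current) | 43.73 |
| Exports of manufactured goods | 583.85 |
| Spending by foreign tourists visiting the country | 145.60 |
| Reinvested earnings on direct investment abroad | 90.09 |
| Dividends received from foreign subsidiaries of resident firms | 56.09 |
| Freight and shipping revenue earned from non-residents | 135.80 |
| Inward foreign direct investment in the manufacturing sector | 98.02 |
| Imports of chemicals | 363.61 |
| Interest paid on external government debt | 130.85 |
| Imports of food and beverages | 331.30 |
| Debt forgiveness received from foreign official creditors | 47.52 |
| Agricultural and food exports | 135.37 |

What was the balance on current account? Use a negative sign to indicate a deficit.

-201.80

Goods: 135.37 + 583.85 - 363.61 - 331.30 - 535.65 = -511.34
Services: 145.60 + 135.80 = 281.40
Primary income: -130.85 + 90.09 + 56.09 = 15.33
Secondary income: 43.73 - 30.92 = 12.81
Current account = (-511.34) + 281.40 + 15.33 + 12.81 = -201.80
(Excluded from the current account — financial account: borrowing by resident firms from foreign banks 249.68, inward foreign direct investment in the manufacturing sector 98.02; capital account: debt forgiveness received from foreign official creditors 47.52.)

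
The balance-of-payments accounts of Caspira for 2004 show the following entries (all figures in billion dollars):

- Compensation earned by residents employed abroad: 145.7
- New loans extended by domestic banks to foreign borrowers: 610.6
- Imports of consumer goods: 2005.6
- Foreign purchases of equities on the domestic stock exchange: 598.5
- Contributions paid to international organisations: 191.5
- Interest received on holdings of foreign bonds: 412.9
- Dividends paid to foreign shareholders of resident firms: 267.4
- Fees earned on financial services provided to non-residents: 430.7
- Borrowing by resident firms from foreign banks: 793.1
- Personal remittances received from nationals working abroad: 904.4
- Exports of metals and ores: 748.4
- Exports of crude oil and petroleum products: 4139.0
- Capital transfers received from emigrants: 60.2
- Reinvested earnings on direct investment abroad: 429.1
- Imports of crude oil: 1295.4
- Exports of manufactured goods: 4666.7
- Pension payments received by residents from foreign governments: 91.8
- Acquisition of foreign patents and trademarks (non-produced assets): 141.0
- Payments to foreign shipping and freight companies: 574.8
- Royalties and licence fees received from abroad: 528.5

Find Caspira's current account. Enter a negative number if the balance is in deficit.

Goods: 748.4 - 1295.4 + 4666.7 + 4139.0 - 2005.6 = 6253.1
Services: 528.5 - 574.8 + 430.7 = 384.4
Primary income: 412.9 + 429.1 - 267.4 + 145.7 = 720.3
Secondary income: 904.4 + 91.8 - 191.5 = 804.7
Current account = 6253.1 + 384.4 + 720.3 + 804.7 = 8162.5
(Excluded from the current account — financial account: new loans extended by domestic banks to foreign borrowers 610.6, foreign purchases of equities on the domestic stock exchange 598.5, borrowing by resident firms from foreign banks 793.1; capital account: capital transfers received from emigrants 60.2, acquisition of foreign patents and trademarks (non-produced assets) 141.0.)

8162.5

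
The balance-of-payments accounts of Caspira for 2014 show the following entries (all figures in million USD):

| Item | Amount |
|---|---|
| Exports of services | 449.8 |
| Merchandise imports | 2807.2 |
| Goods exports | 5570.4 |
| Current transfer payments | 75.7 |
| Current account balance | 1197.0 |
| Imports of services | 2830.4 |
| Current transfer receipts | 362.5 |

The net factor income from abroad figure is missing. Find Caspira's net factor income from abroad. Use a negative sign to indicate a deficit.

Current account = goods balance + services balance + net primary income + net secondary income
Sum of the known components = 669.4
Net factor income from abroad = CA - (known components) = 1197.0 - 669.4 = 527.6

527.6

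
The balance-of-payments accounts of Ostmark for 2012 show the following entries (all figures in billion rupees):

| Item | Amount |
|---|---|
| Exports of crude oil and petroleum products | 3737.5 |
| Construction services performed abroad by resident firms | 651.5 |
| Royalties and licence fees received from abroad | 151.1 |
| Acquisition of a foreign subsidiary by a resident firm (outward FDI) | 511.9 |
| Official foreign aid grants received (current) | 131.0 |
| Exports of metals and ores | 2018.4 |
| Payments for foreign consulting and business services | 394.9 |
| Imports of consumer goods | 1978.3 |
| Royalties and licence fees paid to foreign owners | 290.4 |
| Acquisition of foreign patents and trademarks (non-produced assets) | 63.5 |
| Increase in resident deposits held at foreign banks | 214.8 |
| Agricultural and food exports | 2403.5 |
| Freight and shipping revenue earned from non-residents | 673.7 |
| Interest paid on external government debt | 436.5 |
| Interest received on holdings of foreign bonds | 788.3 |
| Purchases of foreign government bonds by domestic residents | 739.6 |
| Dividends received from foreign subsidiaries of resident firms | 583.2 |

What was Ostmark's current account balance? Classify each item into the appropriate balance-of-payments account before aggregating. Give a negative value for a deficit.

8038.1

Goods: -1978.3 + 2018.4 + 2403.5 + 3737.5 = 6181.1
Services: -394.9 - 290.4 + 151.1 + 651.5 + 673.7 = 791.0
Primary income: 583.2 - 436.5 + 788.3 = 935.0
Secondary income: 131.0
Current account = 6181.1 + 791.0 + 935.0 + 131.0 = 8038.1
(Excluded from the current account — financial account: acquisition of a foreign subsidiary by a resident firm (outward FDI) 511.9, increase in resident deposits held at foreign banks 214.8, purchases of foreign government bonds by domestic residents 739.6; capital account: acquisition of foreign patents and trademarks (non-produced assets) 63.5.)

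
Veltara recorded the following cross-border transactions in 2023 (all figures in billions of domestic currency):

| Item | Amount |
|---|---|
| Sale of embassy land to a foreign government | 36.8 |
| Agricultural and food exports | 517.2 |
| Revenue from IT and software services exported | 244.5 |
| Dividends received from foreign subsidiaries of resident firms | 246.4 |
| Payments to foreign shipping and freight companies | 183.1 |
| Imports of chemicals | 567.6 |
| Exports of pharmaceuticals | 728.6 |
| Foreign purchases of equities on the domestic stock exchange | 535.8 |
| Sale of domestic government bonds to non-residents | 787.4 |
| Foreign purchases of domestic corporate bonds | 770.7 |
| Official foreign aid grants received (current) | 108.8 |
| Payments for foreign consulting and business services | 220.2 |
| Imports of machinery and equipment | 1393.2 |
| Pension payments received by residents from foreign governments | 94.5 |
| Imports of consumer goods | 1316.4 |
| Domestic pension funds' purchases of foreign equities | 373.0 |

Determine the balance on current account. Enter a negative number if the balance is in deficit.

Goods: -1393.2 - 567.6 - 1316.4 + 728.6 + 517.2 = -2031.4
Services: 244.5 - 220.2 - 183.1 = -158.8
Primary income: 246.4
Secondary income: 108.8 + 94.5 = 203.3
Current account = (-2031.4) + (-158.8) + 246.4 + 203.3 = -1740.5
(Excluded from the current account — capital account: sale of embassy land to a foreign government 36.8; financial account: foreign purchases of equities on the domestic stock exchange 535.8, sale of domestic government bonds to non-residents 787.4, foreign purchases of domestic corporate bonds 770.7, domestic pension funds' purchases of foreign equities 373.0.)

-1740.5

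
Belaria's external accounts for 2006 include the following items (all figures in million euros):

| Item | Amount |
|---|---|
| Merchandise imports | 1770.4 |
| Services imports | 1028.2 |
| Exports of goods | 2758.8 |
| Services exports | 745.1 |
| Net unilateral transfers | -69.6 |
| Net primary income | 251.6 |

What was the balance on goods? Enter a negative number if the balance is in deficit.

Goods balance = 2758.8 - 1770.4 = 988.4

988.4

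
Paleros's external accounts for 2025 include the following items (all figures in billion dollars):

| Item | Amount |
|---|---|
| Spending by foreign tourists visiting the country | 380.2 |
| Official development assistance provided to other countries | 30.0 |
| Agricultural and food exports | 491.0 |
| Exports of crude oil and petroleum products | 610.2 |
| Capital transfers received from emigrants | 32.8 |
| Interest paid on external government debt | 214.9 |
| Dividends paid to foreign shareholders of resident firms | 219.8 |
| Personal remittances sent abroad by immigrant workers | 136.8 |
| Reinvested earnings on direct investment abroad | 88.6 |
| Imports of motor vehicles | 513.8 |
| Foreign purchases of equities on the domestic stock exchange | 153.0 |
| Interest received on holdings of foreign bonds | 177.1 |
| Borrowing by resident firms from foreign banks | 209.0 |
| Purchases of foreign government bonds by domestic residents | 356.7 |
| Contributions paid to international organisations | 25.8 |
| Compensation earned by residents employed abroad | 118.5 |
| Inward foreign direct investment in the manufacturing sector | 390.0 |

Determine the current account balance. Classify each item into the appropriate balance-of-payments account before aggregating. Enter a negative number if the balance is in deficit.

724.5

Goods: 491.0 - 513.8 + 610.2 = 587.4
Services: 380.2
Primary income: 118.5 - 214.9 - 219.8 + 177.1 + 88.6 = -50.5
Secondary income: -30.0 - 136.8 - 25.8 = -192.6
Current account = 587.4 + 380.2 + (-50.5) + (-192.6) = 724.5
(Excluded from the current account — capital account: capital transfers received from emigrants 32.8; financial account: foreign purchases of equities on the domestic stock exchange 153.0, borrowing by resident firms from foreign banks 209.0, purchases of foreign government bonds by domestic residents 356.7, inward foreign direct investment in the manufacturing sector 390.0.)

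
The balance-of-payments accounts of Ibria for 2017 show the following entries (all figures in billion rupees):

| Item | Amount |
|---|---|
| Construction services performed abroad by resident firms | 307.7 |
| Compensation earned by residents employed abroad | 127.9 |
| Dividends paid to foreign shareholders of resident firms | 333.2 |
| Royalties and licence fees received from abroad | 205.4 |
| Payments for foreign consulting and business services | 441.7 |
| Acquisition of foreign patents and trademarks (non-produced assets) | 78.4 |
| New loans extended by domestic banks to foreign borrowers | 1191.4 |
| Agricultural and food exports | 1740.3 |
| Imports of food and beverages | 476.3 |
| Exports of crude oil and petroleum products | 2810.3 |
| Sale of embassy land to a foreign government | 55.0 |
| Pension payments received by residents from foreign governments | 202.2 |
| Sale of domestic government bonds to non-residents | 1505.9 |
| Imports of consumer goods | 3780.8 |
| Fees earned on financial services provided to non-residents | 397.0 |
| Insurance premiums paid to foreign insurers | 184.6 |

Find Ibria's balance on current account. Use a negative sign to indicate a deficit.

Goods: -3780.8 + 1740.3 + 2810.3 - 476.3 = 293.5
Services: -441.7 + 205.4 + 397.0 + 307.7 - 184.6 = 283.8
Primary income: 127.9 - 333.2 = -205.3
Secondary income: 202.2
Current account = 293.5 + 283.8 + (-205.3) + 202.2 = 574.2
(Excluded from the current account — capital account: acquisition of foreign patents and trademarks (non-produced assets) 78.4, sale of embassy land to a foreign government 55.0; financial account: new loans extended by domestic banks to foreign borrowers 1191.4, sale of domestic government bonds to non-residents 1505.9.)

574.2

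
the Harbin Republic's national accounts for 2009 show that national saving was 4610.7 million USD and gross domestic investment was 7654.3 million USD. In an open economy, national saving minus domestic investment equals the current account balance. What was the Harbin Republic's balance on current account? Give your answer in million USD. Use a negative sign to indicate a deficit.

-3043.6

CA = S - I = 4610.7 - 7654.3 = -3043.6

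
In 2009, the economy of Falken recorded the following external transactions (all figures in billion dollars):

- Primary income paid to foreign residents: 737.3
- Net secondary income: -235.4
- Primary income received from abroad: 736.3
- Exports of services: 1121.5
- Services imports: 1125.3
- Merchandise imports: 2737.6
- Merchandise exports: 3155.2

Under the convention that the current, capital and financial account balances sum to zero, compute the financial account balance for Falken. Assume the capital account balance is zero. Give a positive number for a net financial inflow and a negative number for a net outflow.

-177.4

Goods balance = 3155.2 - 2737.6 = 417.6
Services balance = 1121.5 - 1125.3 = -3.8
Trade balance (goods + services) = 417.6 + (-3.8) = 413.8
Net primary income = 736.3 - 737.3 = -1.0
Net secondary income = -235.4
Current account = 413.8 + (-1.0) + (-235.4) = 177.4
Financial account = -(177.4) = -177.4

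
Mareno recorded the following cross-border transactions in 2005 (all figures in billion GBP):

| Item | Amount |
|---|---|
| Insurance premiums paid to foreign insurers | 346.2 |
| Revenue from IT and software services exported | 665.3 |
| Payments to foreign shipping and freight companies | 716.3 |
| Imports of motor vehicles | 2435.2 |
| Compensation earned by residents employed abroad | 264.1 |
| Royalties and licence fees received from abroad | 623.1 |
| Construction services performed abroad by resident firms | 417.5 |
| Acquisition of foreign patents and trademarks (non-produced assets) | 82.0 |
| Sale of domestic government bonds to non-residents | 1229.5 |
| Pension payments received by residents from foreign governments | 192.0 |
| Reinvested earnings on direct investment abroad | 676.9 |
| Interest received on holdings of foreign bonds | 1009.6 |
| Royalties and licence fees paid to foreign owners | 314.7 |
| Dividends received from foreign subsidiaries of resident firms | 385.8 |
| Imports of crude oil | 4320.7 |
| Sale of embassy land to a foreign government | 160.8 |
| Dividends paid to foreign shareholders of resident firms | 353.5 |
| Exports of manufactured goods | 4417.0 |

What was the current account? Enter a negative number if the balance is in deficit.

Goods: 4417.0 - 2435.2 - 4320.7 = -2338.9
Services: -314.7 - 346.2 - 716.3 + 417.5 + 623.1 + 665.3 = 328.7
Primary income: 385.8 + 1009.6 + 676.9 - 353.5 + 264.1 = 1982.9
Secondary income: 192.0
Current account = (-2338.9) + 328.7 + 1982.9 + 192.0 = 164.7
(Excluded from the current account — capital account: acquisition of foreign patents and trademarks (non-produced assets) 82.0, sale of embassy land to a foreign government 160.8; financial account: sale of domestic government bonds to non-residents 1229.5.)

164.7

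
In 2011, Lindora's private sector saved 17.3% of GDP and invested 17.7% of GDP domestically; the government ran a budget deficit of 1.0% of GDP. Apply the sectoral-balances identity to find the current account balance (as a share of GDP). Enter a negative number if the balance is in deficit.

-1.4

By the sectoral-balances identity, CA = (S_private - I) + (T - G).
Private balance = 17.3 - 17.7 = -0.4
Government balance (T - G) = -1.0
CA = -0.4 + (-1.0) = -1.4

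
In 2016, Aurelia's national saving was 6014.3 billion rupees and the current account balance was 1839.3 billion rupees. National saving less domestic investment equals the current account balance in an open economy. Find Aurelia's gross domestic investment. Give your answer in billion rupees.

I = S - CA = 6014.3 - 1839.3 = 4175.0

4175.0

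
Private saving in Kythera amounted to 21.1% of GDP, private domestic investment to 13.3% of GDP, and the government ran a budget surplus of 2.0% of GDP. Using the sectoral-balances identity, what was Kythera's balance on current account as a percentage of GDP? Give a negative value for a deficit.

9.8

By the sectoral-balances identity, CA = (S_private - I) + (T - G).
Private balance = 21.1 - 13.3 = 7.8
Government balance (T - G) = 2.0
CA = 7.8 + 2.0 = 9.8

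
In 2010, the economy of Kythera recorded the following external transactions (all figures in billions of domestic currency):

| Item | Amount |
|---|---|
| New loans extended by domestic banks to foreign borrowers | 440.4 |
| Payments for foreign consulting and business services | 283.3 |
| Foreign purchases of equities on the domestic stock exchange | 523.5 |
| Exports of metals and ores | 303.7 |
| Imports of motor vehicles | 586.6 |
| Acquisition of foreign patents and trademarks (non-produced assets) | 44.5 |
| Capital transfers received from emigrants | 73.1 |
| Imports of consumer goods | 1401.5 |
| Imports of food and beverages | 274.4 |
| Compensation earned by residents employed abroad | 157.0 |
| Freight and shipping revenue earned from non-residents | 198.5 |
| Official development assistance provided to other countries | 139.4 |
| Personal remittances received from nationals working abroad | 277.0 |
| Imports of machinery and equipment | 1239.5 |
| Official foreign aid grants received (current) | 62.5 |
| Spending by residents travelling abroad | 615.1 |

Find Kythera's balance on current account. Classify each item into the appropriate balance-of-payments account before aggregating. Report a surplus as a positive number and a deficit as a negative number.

-3541.1

Goods: -1239.5 + 303.7 - 586.6 - 274.4 - 1401.5 = -3198.3
Services: -283.3 - 615.1 + 198.5 = -699.9
Primary income: 157.0
Secondary income: -139.4 + 62.5 + 277.0 = 200.1
Current account = (-3198.3) + (-699.9) + 157.0 + 200.1 = -3541.1
(Excluded from the current account — financial account: new loans extended by domestic banks to foreign borrowers 440.4, foreign purchases of equities on the domestic stock exchange 523.5; capital account: acquisition of foreign patents and trademarks (non-produced assets) 44.5, capital transfers received from emigrants 73.1.)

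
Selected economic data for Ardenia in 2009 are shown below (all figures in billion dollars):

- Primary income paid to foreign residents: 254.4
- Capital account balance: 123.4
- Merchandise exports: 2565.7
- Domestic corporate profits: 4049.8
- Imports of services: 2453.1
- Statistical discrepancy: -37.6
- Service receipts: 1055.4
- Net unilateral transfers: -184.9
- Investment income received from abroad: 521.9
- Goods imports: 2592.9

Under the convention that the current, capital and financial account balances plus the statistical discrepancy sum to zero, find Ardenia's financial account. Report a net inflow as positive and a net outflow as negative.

Goods balance = 2565.7 - 2592.9 = -27.2
Services balance = 1055.4 - 2453.1 = -1397.7
Trade balance (goods + services) = -27.2 + (-1397.7) = -1424.9
Net primary income = 521.9 - 254.4 = 267.5
Net secondary income = -184.9
Current account = -1424.9 + 267.5 + (-184.9) = -1342.3
Financial account = -(-1342.3 + 123.4 + (-37.6)) = 1256.5

1256.5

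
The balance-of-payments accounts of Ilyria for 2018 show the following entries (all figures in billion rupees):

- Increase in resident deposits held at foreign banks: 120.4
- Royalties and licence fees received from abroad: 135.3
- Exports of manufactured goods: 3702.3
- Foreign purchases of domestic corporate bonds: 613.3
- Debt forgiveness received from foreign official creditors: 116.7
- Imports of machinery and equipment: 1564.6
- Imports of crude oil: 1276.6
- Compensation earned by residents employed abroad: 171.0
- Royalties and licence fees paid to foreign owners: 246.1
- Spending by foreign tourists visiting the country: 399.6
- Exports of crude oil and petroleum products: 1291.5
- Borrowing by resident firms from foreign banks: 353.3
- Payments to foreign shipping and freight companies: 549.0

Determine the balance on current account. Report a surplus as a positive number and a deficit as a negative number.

Goods: 1291.5 - 1276.6 - 1564.6 + 3702.3 = 2152.6
Services: 135.3 - 549.0 + 399.6 - 246.1 = -260.2
Primary income: 171.0
Current account = 2152.6 + (-260.2) + 171.0 = 2063.4
(Excluded from the current account — financial account: increase in resident deposits held at foreign banks 120.4, foreign purchases of domestic corporate bonds 613.3, borrowing by resident firms from foreign banks 353.3; capital account: debt forgiveness received from foreign official creditors 116.7.)

2063.4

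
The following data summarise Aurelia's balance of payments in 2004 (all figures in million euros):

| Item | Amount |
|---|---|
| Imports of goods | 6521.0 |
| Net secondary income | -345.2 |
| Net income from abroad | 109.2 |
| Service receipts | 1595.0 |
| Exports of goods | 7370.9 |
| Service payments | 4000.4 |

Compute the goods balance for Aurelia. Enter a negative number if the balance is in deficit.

Goods balance = 7370.9 - 6521.0 = 849.9

849.9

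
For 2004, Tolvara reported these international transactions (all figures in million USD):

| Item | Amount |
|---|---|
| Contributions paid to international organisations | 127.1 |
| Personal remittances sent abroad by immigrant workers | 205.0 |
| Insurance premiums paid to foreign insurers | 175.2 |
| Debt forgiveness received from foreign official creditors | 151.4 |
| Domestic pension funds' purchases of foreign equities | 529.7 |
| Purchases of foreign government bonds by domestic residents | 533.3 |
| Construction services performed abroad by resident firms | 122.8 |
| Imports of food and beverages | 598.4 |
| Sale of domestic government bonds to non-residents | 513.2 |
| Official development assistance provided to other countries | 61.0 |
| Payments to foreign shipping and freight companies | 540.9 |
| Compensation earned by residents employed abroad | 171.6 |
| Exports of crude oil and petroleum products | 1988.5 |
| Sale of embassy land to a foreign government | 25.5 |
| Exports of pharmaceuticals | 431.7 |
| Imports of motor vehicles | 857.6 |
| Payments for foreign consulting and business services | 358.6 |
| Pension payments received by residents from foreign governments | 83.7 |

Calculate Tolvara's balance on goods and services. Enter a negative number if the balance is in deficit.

Goods: 431.7 - 598.4 + 1988.5 - 857.6 = 964.2
Services: -358.6 - 540.9 + 122.8 - 175.2 = -951.9
Trade balance = 964.2 + (-951.9) = 12.3
(Excluded from the trade balance — secondary income: contributions paid to international organisations 127.1, personal remittances sent abroad by immigrant workers 205.0, official development assistance provided to other countries 61.0, pension payments received by residents from foreign governments 83.7; capital account: debt forgiveness received from foreign official creditors 151.4, sale of embassy land to a foreign government 25.5; financial account: domestic pension funds' purchases of foreign equities 529.7, purchases of foreign government bonds by domestic residents 533.3, sale of domestic government bonds to non-residents 513.2; primary income: compensation earned by residents employed abroad 171.6.)

12.3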